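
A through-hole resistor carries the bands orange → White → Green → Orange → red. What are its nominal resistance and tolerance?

Orange → 3 (first significant figure)
White → 9 (second significant figure)
Green → 5 (third significant figure)
Orange → ×10^3 multiplier
Red → ±2% tolerance
395 × 1000 = 395000 Ω

395000 Ω ±2%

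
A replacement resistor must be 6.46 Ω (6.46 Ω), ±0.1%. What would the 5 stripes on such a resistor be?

blue, yellow, blue, silver, violet

6.46 Ω = 646 × 10^-2.
6 → blue
4 → yellow
6 → blue
Multiplier 10^-2 → silver.
±0.1% tolerance → violet.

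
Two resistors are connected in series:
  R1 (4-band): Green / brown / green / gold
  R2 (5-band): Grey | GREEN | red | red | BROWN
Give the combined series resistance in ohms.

R1: green, brown → 51; green ×10^5 → 5100000 Ω.
R2: grey, green, red → 852; red ×10^2 → 85200 Ω.
Series: 5100000 + 85200 = 5185200 Ω.

5185200 Ω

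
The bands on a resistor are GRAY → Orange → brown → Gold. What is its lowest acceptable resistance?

Grey → 8 (first significant figure)
Orange → 3 (second significant figure)
Brown → ×10 multiplier
Gold → ±5% tolerance
83 × 10 = 830 Ω
Lowest = 830 × (1 − 5/100) = 788.5 Ω.

788.5 Ω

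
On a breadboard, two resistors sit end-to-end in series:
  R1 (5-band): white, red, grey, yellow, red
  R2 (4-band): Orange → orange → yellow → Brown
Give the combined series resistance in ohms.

9610000 Ω

R1: white, red, grey → 928; yellow ×10^4 → 9280000 Ω.
R2: orange, orange → 33; yellow ×10^4 → 330000 Ω.
Series: 9280000 + 330000 = 9610000 Ω.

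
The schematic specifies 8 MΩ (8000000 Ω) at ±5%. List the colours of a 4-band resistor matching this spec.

grey, black, green, gold

8000000 Ω = 80 × 10^5.
8 → grey
0 → black
Multiplier 10^5 → green.
±5% tolerance → gold.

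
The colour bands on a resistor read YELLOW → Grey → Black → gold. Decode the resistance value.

Yellow → 4 (first significant figure)
Grey → 8 (second significant figure)
Black → ×1 multiplier
48 × 1 = 48 Ω

48 Ω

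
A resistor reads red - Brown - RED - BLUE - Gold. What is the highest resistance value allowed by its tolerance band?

222600000 Ω

Red → 2 (first significant figure)
Brown → 1 (second significant figure)
Red → 2 (third significant figure)
Blue → ×10^6 multiplier
Gold → ±5% tolerance
212 × 1000000 = 212000000 Ω
Highest = 212000000 × (1 + 5/100) = 222600000 Ω.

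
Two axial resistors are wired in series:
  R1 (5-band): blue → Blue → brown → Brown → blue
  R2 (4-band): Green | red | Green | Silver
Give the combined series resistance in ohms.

R1: blue, blue, brown → 661; brown ×10 → 6610 Ω.
R2: green, red → 52; green ×10^5 → 5200000 Ω.
Series: 6610 + 5200000 = 5206610 Ω.

5206610 Ω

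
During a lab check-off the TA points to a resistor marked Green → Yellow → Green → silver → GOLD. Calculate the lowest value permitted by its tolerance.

Green → 5 (first significant figure)
Yellow → 4 (second significant figure)
Green → 5 (third significant figure)
Silver → ×0.01 multiplier
Gold → ±5% tolerance
545 × 0.01 = 5.45 Ω
Lowest = 5.45 × (1 − 5/100) = 5.1775 Ω.

5.1775 Ω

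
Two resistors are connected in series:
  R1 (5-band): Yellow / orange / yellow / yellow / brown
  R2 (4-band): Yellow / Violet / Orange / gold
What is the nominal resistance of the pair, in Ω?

4387000 Ω

R1: yellow, orange, yellow → 434; yellow ×10^4 → 4340000 Ω.
R2: yellow, violet → 47; orange ×10^3 → 47000 Ω.
Series: 4340000 + 47000 = 4387000 Ω.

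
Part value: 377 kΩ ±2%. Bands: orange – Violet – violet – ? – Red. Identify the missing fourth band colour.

orange

377000 Ω = 377 × 10^3.
The fourth band is the multiplier, 10^3, which is orange.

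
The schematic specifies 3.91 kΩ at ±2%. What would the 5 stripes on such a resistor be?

3910 Ω = 391 × 10^1.
3 → orange
9 → white
1 → brown
Multiplier 10^1 → brown.
±2% tolerance → red.

orange, white, brown, brown, red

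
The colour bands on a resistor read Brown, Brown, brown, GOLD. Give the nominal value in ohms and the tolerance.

Brown → 1 (first significant figure)
Brown → 1 (second significant figure)
Brown → ×10 multiplier
Gold → ±5% tolerance
11 × 10 = 110 Ω

110 Ω ±5%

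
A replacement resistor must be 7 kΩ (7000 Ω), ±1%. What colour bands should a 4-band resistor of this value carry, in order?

7000 Ω = 70 × 10^2.
7 → violet
0 → black
Multiplier 10^2 → red.
±1% tolerance → brown.

violet, black, red, brown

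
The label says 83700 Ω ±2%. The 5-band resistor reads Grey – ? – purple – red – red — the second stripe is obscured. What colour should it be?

83700 Ω = 837 × 10^2.
The second band gives digit 3 of the significand, and 3 is orange.

orange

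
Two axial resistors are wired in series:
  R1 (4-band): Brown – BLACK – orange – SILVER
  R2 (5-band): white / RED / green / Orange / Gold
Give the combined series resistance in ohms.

R1: brown, black → 10; orange ×10^3 → 10000 Ω.
R2: white, red, green → 925; orange ×10^3 → 925000 Ω.
Series: 10000 + 925000 = 935000 Ω.

935000 Ω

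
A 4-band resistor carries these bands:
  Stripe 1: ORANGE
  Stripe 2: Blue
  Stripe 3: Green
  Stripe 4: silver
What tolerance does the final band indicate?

±10%

The last band, silver, is the tolerance band.
Silver corresponds to ±10%.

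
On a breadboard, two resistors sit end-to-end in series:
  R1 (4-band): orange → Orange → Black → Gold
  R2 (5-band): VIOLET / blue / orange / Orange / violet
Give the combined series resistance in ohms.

763033 Ω

R1: orange, orange → 33; black ×1 → 33 Ω.
R2: violet, blue, orange → 763; orange ×10^3 → 763000 Ω.
Series: 33 + 763000 = 763033 Ω.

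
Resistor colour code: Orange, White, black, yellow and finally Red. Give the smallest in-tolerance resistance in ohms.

Orange → 3 (first significant figure)
White → 9 (second significant figure)
Black → 0 (third significant figure)
Yellow → ×10^4 multiplier
Red → ±2% tolerance
390 × 10000 = 3900000 Ω
Smallest = 3900000 × (1 − 2/100) = 3822000 Ω.

3822000 Ω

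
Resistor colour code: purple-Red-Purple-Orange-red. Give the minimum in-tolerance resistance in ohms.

Violet → 7 (first significant figure)
Red → 2 (second significant figure)
Violet → 7 (third significant figure)
Orange → ×10^3 multiplier
Red → ±2% tolerance
727 × 1000 = 727000 Ω
Minimum = 727000 × (1 − 2/100) = 712460 Ω.

712460 Ω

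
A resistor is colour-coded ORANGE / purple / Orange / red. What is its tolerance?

The last band, red, is the tolerance band.
Red corresponds to ±2%.

±2%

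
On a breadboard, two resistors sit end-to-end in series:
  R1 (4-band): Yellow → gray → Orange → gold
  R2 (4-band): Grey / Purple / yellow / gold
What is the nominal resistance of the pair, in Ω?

918000 Ω

R1: yellow, grey → 48; orange ×10^3 → 48000 Ω.
R2: grey, violet → 87; yellow ×10^4 → 870000 Ω.
Series: 48000 + 870000 = 918000 Ω.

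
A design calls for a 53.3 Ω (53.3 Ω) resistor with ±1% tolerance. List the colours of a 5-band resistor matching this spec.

green, orange, orange, gold, brown

53.3 Ω = 533 × 10^-1.
5 → green
3 → orange
3 → orange
Multiplier 10^-1 → gold.
±1% tolerance → brown.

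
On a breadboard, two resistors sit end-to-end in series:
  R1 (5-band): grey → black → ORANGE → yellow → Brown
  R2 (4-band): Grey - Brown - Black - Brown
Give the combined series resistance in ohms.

R1: grey, black, orange → 803; yellow ×10^4 → 8030000 Ω.
R2: grey, brown → 81; black ×1 → 81 Ω.
Series: 8030000 + 81 = 8030081 Ω.

8030081 Ω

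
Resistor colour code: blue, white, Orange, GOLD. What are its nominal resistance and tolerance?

69000 Ω ±5%

Blue → 6 (first significant figure)
White → 9 (second significant figure)
Orange → ×10^3 multiplier
Gold → ±5% tolerance
69 × 1000 = 69000 Ω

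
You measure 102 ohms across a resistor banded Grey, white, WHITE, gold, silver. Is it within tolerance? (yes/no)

Grey → 8 (first significant figure)
White → 9 (second significant figure)
White → 9 (third significant figure)
Gold → ×0.1 multiplier
Silver → ±10% tolerance
899 × 0.1 = 89.9 Ω
Allowed range: 80.91 Ω to 98.89 Ω.
102 ohms lies outside that range.

no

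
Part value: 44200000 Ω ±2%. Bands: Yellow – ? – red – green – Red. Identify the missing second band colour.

yellow

44200000 Ω = 442 × 10^5.
The second band gives digit 4 of the significand, and 4 is yellow.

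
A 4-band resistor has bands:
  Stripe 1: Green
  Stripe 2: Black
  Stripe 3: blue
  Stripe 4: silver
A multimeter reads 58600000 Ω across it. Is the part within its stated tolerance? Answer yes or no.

no

Green → 5 (first significant figure)
Black → 0 (second significant figure)
Blue → ×10^6 multiplier
Silver → ±10% tolerance
50 × 1000000 = 50000000 Ω
Allowed range: 45000000 Ω to 55000000 Ω.
58600000 Ω lies outside that range.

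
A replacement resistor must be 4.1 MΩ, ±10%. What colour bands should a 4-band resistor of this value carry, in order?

yellow, brown, green, silver

4100000 Ω = 41 × 10^5.
4 → yellow
1 → brown
Multiplier 10^5 → green.
±10% tolerance → silver.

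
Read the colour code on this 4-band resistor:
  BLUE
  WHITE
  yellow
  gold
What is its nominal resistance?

690000 Ω

Blue → 6 (first significant figure)
White → 9 (second significant figure)
Yellow → ×10^4 multiplier
69 × 10000 = 690000 Ω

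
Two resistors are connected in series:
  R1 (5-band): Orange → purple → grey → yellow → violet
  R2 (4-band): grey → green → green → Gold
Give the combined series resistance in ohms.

R1: orange, violet, grey → 378; yellow ×10^4 → 3780000 Ω.
R2: grey, green → 85; green ×10^5 → 8500000 Ω.
Series: 3780000 + 8500000 = 12280000 Ω.

12280000 Ω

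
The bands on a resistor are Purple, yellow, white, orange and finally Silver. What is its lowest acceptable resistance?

Violet → 7 (first significant figure)
Yellow → 4 (second significant figure)
White → 9 (third significant figure)
Orange → ×10^3 multiplier
Silver → ±10% tolerance
749 × 1000 = 749000 Ω
Lowest = 749000 × (1 − 10/100) = 674100 Ω.

674100 Ω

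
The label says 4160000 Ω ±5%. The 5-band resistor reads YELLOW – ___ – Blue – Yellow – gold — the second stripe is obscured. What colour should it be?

4160000 Ω = 416 × 10^4.
The second band gives digit 1 of the significand, and 1 is brown.

brown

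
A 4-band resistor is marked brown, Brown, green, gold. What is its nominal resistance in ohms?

Brown → 1 (first significant figure)
Brown → 1 (second significant figure)
Green → ×10^5 multiplier
11 × 100000 = 1100000 Ω

1100000 Ω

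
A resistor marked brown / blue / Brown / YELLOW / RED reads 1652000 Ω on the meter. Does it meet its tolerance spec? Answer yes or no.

no

Brown → 1 (first significant figure)
Blue → 6 (second significant figure)
Brown → 1 (third significant figure)
Yellow → ×10^4 multiplier
Red → ±2% tolerance
161 × 10000 = 1610000 Ω
Allowed range: 1577800 Ω to 1642200 Ω.
1652000 Ω lies outside that range.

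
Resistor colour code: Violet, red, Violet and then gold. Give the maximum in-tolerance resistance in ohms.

756000000 Ω

Violet → 7 (first significant figure)
Red → 2 (second significant figure)
Violet → ×10^7 multiplier
Gold → ±5% tolerance
72 × 10000000 = 720000000 Ω
Maximum = 720000000 × (1 + 5/100) = 756000000 Ω.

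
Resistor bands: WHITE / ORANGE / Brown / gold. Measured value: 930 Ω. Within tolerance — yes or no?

yes

White → 9 (first significant figure)
Orange → 3 (second significant figure)
Brown → ×10 multiplier
Gold → ±5% tolerance
93 × 10 = 930 Ω
Allowed range: 883.5 Ω to 976.5 Ω.
930 Ω lies inside that range.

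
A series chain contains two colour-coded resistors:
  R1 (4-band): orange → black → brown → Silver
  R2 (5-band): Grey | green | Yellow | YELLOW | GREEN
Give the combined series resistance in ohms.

R1: orange, black → 30; brown ×10 → 300 Ω.
R2: grey, green, yellow → 854; yellow ×10^4 → 8540000 Ω.
Series: 300 + 8540000 = 8540300 Ω.

8540300 Ω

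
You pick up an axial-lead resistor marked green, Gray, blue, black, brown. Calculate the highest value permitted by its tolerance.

Green → 5 (first significant figure)
Grey → 8 (second significant figure)
Blue → 6 (third significant figure)
Black → ×1 multiplier
Brown → ±1% tolerance
586 × 1 = 586 Ω
Highest = 586 × (1 + 1/100) = 591.86 Ω.

591.86 Ω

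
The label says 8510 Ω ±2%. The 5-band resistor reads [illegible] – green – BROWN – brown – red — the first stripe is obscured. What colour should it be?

8510 Ω = 851 × 10^1.
The first band gives digit 8 of the significand, and 8 is grey.

grey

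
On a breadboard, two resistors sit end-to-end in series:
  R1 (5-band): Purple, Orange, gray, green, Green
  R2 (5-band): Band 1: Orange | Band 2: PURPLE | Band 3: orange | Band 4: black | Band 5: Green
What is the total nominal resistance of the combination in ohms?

R1: violet, orange, grey → 738; green ×10^5 → 73800000 Ω.
R2: orange, violet, orange → 373; black ×1 → 373 Ω.
Series: 73800000 + 373 = 73800373 Ω.

73800373 Ω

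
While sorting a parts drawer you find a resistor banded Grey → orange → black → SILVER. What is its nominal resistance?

Grey → 8 (first significant figure)
Orange → 3 (second significant figure)
Black → ×1 multiplier
83 × 1 = 83 Ω

83 Ω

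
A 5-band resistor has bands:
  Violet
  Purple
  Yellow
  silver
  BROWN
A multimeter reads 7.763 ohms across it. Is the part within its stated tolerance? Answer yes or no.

yes

Violet → 7 (first significant figure)
Violet → 7 (second significant figure)
Yellow → 4 (third significant figure)
Silver → ×0.01 multiplier
Brown → ±1% tolerance
774 × 0.01 = 7.74 Ω
Allowed range: 7.6626 Ω to 7.8174 Ω.
7.763 ohms lies inside that range.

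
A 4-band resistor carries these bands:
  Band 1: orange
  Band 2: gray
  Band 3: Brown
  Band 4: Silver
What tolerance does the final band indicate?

±10%

The last band, silver, is the tolerance band.
Silver corresponds to ±10%.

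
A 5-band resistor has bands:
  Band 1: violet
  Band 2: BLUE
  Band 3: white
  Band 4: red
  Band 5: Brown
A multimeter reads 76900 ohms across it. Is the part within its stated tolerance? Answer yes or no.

yes

Violet → 7 (first significant figure)
Blue → 6 (second significant figure)
White → 9 (third significant figure)
Red → ×10^2 multiplier
Brown → ±1% tolerance
769 × 100 = 76900 Ω
Allowed range: 76131 Ω to 77669 Ω.
76900 ohms lies inside that range.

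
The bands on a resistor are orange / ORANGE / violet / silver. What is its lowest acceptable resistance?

Orange → 3 (first significant figure)
Orange → 3 (second significant figure)
Violet → ×10^7 multiplier
Silver → ±10% tolerance
33 × 10000000 = 330000000 Ω
Lowest = 330000000 × (1 − 10/100) = 297000000 Ω.

297000000 Ω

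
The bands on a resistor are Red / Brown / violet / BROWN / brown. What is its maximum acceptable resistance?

Red → 2 (first significant figure)
Brown → 1 (second significant figure)
Violet → 7 (third significant figure)
Brown → ×10 multiplier
Brown → ±1% tolerance
217 × 10 = 2170 Ω
Maximum = 2170 × (1 + 1/100) = 2191.7 Ω.

2191.7 Ω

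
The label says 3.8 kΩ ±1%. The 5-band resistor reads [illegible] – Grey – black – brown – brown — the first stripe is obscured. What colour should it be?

3800 Ω = 380 × 10^1.
The first band gives digit 3 of the significand, and 3 is orange.

orange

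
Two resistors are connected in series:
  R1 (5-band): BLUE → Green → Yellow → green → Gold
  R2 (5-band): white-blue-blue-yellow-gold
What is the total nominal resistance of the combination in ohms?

R1: blue, green, yellow → 654; green ×10^5 → 65400000 Ω.
R2: white, blue, blue → 966; yellow ×10^4 → 9660000 Ω.
Series: 65400000 + 9660000 = 75060000 Ω.

75060000 Ω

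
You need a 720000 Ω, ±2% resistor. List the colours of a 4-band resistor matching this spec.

720000 Ω = 72 × 10^4.
7 → violet
2 → red
Multiplier 10^4 → yellow.
±2% tolerance → red.

violet, red, yellow, red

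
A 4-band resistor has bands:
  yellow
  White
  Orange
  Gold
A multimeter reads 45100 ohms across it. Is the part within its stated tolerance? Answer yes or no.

Yellow → 4 (first significant figure)
White → 9 (second significant figure)
Orange → ×10^3 multiplier
Gold → ±5% tolerance
49 × 1000 = 49000 Ω
Allowed range: 46550 Ω to 51450 Ω.
45100 ohms lies outside that range.

no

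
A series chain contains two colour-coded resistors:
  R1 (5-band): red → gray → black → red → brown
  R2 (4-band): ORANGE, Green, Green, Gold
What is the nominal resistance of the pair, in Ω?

R1: red, grey, black → 280; red ×10^2 → 28000 Ω.
R2: orange, green → 35; green ×10^5 → 3500000 Ω.
Series: 28000 + 3500000 = 3528000 Ω.

3528000 Ω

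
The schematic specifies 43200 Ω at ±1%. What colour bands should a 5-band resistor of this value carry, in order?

43200 Ω = 432 × 10^2.
4 → yellow
3 → orange
2 → red
Multiplier 10^2 → red.
±1% tolerance → brown.

yellow, orange, red, red, brown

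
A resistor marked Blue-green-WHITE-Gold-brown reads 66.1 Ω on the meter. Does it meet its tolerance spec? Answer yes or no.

Blue → 6 (first significant figure)
Green → 5 (second significant figure)
White → 9 (third significant figure)
Gold → ×0.1 multiplier
Brown → ±1% tolerance
659 × 0.1 = 65.9 Ω
Allowed range: 65.241 Ω to 66.559 Ω.
66.1 Ω lies inside that range.

yes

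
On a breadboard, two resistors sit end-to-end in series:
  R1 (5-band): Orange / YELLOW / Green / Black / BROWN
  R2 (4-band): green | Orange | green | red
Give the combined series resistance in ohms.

5300345 Ω

R1: orange, yellow, green → 345; black ×1 → 345 Ω.
R2: green, orange → 53; green ×10^5 → 5300000 Ω.
Series: 345 + 5300000 = 5300345 Ω.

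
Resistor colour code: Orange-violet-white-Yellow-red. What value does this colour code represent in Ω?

3790000 Ω

Orange → 3 (first significant figure)
Violet → 7 (second significant figure)
White → 9 (third significant figure)
Yellow → ×10^4 multiplier
379 × 10000 = 3790000 Ω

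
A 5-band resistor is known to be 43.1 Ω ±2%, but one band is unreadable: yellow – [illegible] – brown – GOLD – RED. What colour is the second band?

orange

43.1 Ω = 431 × 10^-1.
The second band gives digit 3 of the significand, and 3 is orange.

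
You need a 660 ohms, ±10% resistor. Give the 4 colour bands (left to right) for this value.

blue, blue, brown, silver

660 Ω = 66 × 10^1.
6 → blue
6 → blue
Multiplier 10^1 → brown.
±10% tolerance → silver.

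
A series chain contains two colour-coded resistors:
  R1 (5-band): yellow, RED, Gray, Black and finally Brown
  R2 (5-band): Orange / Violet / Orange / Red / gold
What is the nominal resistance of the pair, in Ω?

37728 Ω

R1: yellow, red, grey → 428; black ×1 → 428 Ω.
R2: orange, violet, orange → 373; red ×10^2 → 37300 Ω.
Series: 428 + 37300 = 37728 Ω.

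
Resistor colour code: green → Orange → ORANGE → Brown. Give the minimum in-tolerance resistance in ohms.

52470 Ω

Green → 5 (first significant figure)
Orange → 3 (second significant figure)
Orange → ×10^3 multiplier
Brown → ±1% tolerance
53 × 1000 = 53000 Ω
Minimum = 53000 × (1 − 1/100) = 52470 Ω.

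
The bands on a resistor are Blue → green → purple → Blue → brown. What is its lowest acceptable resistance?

650430000 Ω

Blue → 6 (first significant figure)
Green → 5 (second significant figure)
Violet → 7 (third significant figure)
Blue → ×10^6 multiplier
Brown → ±1% tolerance
657 × 1000000 = 657000000 Ω
Lowest = 657000000 × (1 − 1/100) = 650430000 Ω.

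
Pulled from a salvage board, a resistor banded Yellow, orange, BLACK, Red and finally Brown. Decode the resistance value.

43000 Ω

Yellow → 4 (first significant figure)
Orange → 3 (second significant figure)
Black → 0 (third significant figure)
Red → ×10^2 multiplier
430 × 100 = 43000 Ω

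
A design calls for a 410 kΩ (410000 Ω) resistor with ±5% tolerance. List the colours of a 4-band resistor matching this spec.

410000 Ω = 41 × 10^4.
4 → yellow
1 → brown
Multiplier 10^4 → yellow.
±5% tolerance → gold.

yellow, brown, yellow, gold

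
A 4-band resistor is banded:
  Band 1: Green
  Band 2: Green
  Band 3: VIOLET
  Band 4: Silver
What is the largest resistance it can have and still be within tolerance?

605000000 Ω

Green → 5 (first significant figure)
Green → 5 (second significant figure)
Violet → ×10^7 multiplier
Silver → ±10% tolerance
55 × 10000000 = 550000000 Ω
Largest = 550000000 × (1 + 10/100) = 605000000 Ω.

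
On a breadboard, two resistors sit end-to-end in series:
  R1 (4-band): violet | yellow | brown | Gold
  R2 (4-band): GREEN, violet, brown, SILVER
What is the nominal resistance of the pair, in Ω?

1310 Ω

R1: violet, yellow → 74; brown ×10 → 740 Ω.
R2: green, violet → 57; brown ×10 → 570 Ω.
Series: 740 + 570 = 1310 Ω.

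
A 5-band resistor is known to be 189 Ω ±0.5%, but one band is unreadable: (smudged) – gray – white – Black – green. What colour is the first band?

brown

189 Ω = 189 × 10^0.
The first band gives digit 1 of the significand, and 1 is brown.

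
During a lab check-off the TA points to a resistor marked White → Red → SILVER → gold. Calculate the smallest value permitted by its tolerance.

White → 9 (first significant figure)
Red → 2 (second significant figure)
Silver → ×0.01 multiplier
Gold → ±5% tolerance
92 × 0.01 = 0.92 Ω
Smallest = 0.92 × (1 − 5/100) = 0.874 Ω.

0.874 Ω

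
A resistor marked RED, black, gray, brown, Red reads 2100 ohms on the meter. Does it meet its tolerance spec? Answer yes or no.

yes

Red → 2 (first significant figure)
Black → 0 (second significant figure)
Grey → 8 (third significant figure)
Brown → ×10 multiplier
Red → ±2% tolerance
208 × 10 = 2080 Ω
Allowed range: 2038.4 Ω to 2121.6 Ω.
2100 ohms lies inside that range.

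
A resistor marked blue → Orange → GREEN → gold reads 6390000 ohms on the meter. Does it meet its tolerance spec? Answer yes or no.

Blue → 6 (first significant figure)
Orange → 3 (second significant figure)
Green → ×10^5 multiplier
Gold → ±5% tolerance
63 × 100000 = 6300000 Ω
Allowed range: 5985000 Ω to 6615000 Ω.
6390000 ohms lies inside that range.

yes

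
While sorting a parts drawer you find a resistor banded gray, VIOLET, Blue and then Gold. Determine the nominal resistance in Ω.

Grey → 8 (first significant figure)
Violet → 7 (second significant figure)
Blue → ×10^6 multiplier
87 × 1000000 = 87000000 Ω

87000000 Ω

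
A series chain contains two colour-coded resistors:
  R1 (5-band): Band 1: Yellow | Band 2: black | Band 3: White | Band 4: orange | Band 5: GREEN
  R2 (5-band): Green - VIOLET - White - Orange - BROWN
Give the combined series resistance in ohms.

988000 Ω

R1: yellow, black, white → 409; orange ×10^3 → 409000 Ω.
R2: green, violet, white → 579; orange ×10^3 → 579000 Ω.
Series: 409000 + 579000 = 988000 Ω.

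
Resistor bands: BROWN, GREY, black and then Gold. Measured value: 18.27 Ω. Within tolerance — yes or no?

Brown → 1 (first significant figure)
Grey → 8 (second significant figure)
Black → ×1 multiplier
Gold → ±5% tolerance
18 × 1 = 18 Ω
Allowed range: 17.1 Ω to 18.9 Ω.
18.27 Ω lies inside that range.

yes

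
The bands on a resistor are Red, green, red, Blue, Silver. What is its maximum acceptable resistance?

Red → 2 (first significant figure)
Green → 5 (second significant figure)
Red → 2 (third significant figure)
Blue → ×10^6 multiplier
Silver → ±10% tolerance
252 × 1000000 = 252000000 Ω
Maximum = 252000000 × (1 + 10/100) = 277200000 Ω.

277200000 Ω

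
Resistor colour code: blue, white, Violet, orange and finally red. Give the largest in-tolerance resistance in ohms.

Blue → 6 (first significant figure)
White → 9 (second significant figure)
Violet → 7 (third significant figure)
Orange → ×10^3 multiplier
Red → ±2% tolerance
697 × 1000 = 697000 Ω
Largest = 697000 × (1 + 2/100) = 710940 Ω.

710940 Ω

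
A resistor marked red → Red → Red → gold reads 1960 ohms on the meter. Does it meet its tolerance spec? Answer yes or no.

Red → 2 (first significant figure)
Red → 2 (second significant figure)
Red → ×10^2 multiplier
Gold → ±5% tolerance
22 × 100 = 2200 Ω
Allowed range: 2090 Ω to 2310 Ω.
1960 ohms lies outside that range.

no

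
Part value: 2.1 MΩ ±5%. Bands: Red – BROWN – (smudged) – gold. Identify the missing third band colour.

2100000 Ω = 21 × 10^5.
The third band is the multiplier, 10^5, which is green.

green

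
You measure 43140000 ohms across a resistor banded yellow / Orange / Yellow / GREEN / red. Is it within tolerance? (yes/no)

Yellow → 4 (first significant figure)
Orange → 3 (second significant figure)
Yellow → 4 (third significant figure)
Green → ×10^5 multiplier
Red → ±2% tolerance
434 × 100000 = 43400000 Ω
Allowed range: 42532000 Ω to 44268000 Ω.
43140000 ohms lies inside that range.

yes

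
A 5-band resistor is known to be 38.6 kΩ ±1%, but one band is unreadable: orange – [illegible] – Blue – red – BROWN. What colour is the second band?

grey

38600 Ω = 386 × 10^2.
The second band gives digit 8 of the significand, and 8 is grey.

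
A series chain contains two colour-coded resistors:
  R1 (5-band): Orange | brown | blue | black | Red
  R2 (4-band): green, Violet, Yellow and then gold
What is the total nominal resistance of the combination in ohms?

R1: orange, brown, blue → 316; black ×1 → 316 Ω.
R2: green, violet → 57; yellow ×10^4 → 570000 Ω.
Series: 316 + 570000 = 570316 Ω.

570316 Ω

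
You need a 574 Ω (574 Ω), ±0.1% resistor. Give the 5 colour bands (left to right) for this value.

574 Ω = 574 × 10^0.
5 → green
7 → violet
4 → yellow
Multiplier 10^0 → black.
±0.1% tolerance → violet.

green, violet, yellow, black, violet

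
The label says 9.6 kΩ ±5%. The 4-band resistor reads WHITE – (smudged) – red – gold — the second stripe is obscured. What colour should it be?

blue

9600 Ω = 96 × 10^2.
The second band gives digit 6 of the significand, and 6 is blue.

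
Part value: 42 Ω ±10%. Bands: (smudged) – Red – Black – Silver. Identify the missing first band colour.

yellow

42 Ω = 42 × 10^0.
The first band gives digit 4 of the significand, and 4 is yellow.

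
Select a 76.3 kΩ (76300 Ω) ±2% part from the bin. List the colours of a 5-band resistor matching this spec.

76300 Ω = 763 × 10^2.
7 → violet
6 → blue
3 → orange
Multiplier 10^2 → red.
±2% tolerance → red.

violet, blue, orange, red, red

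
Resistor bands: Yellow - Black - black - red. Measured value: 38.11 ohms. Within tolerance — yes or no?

no

Yellow → 4 (first significant figure)
Black → 0 (second significant figure)
Black → ×1 multiplier
Red → ±2% tolerance
40 × 1 = 40 Ω
Allowed range: 39.2 Ω to 40.8 Ω.
38.11 ohms lies outside that range.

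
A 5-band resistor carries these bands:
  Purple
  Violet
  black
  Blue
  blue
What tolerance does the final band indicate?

The last band, blue, is the tolerance band.
Blue corresponds to ±0.25%.

±0.25%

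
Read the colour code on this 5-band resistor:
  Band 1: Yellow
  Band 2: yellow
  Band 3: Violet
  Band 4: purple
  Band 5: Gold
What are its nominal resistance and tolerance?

4470000000 Ω ±5%

Yellow → 4 (first significant figure)
Yellow → 4 (second significant figure)
Violet → 7 (third significant figure)
Violet → ×10^7 multiplier
Gold → ±5% tolerance
447 × 10000000 = 4470000000 Ω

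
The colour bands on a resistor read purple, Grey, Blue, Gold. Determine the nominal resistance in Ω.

78000000 Ω

Violet → 7 (first significant figure)
Grey → 8 (second significant figure)
Blue → ×10^6 multiplier
78 × 1000000 = 78000000 Ω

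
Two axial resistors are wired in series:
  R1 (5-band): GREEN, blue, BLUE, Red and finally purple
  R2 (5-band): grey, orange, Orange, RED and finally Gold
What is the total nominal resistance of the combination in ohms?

R1: green, blue, blue → 566; red ×10^2 → 56600 Ω.
R2: grey, orange, orange → 833; red ×10^2 → 83300 Ω.
Series: 56600 + 83300 = 139900 Ω.

139900 Ω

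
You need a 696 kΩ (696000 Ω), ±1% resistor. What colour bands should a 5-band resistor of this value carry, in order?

blue, white, blue, orange, brown

696000 Ω = 696 × 10^3.
6 → blue
9 → white
6 → blue
Multiplier 10^3 → orange.
±1% tolerance → brown.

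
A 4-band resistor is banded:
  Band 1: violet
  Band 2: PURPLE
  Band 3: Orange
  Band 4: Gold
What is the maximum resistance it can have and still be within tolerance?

80850 Ω

Violet → 7 (first significant figure)
Violet → 7 (second significant figure)
Orange → ×10^3 multiplier
Gold → ±5% tolerance
77 × 1000 = 77000 Ω
Maximum = 77000 × (1 + 5/100) = 80850 Ω.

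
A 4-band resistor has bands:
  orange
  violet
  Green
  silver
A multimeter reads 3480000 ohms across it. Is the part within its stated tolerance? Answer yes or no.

Orange → 3 (first significant figure)
Violet → 7 (second significant figure)
Green → ×10^5 multiplier
Silver → ±10% tolerance
37 × 100000 = 3700000 Ω
Allowed range: 3330000 Ω to 4070000 Ω.
3480000 ohms lies inside that range.

yes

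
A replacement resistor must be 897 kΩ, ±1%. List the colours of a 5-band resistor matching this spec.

grey, white, violet, orange, brown

897000 Ω = 897 × 10^3.
8 → grey
9 → white
7 → violet
Multiplier 10^3 → orange.
±1% tolerance → brown.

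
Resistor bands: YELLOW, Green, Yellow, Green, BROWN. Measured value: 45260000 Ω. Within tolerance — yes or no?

Yellow → 4 (first significant figure)
Green → 5 (second significant figure)
Yellow → 4 (third significant figure)
Green → ×10^5 multiplier
Brown → ±1% tolerance
454 × 100000 = 45400000 Ω
Allowed range: 44946000 Ω to 45854000 Ω.
45260000 Ω lies inside that range.

yes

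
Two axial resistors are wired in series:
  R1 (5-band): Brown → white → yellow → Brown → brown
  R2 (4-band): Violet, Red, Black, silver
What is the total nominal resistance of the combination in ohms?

2012 Ω

R1: brown, white, yellow → 194; brown ×10 → 1940 Ω.
R2: violet, red → 72; black ×1 → 72 Ω.
Series: 1940 + 72 = 2012 Ω.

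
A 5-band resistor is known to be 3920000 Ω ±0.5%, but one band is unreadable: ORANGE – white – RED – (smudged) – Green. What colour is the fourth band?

3920000 Ω = 392 × 10^4.
The fourth band is the multiplier, 10^4, which is yellow.

yellow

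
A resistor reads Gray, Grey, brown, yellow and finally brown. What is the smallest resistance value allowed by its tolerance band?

Grey → 8 (first significant figure)
Grey → 8 (second significant figure)
Brown → 1 (third significant figure)
Yellow → ×10^4 multiplier
Brown → ±1% tolerance
881 × 10000 = 8810000 Ω
Smallest = 8810000 × (1 − 1/100) = 8721900 Ω.

8721900 Ω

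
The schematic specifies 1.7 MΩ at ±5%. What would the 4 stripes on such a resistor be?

brown, violet, green, gold

1700000 Ω = 17 × 10^5.
1 → brown
7 → violet
Multiplier 10^5 → green.
±5% tolerance → gold.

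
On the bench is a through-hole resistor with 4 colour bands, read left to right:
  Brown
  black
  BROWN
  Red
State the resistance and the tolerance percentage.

Brown → 1 (first significant figure)
Black → 0 (second significant figure)
Brown → ×10 multiplier
Red → ±2% tolerance
10 × 10 = 100 Ω

100 Ω ±2%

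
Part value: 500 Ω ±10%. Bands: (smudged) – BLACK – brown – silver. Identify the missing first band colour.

green

500 Ω = 50 × 10^1.
The first band gives digit 5 of the significand, and 5 is green.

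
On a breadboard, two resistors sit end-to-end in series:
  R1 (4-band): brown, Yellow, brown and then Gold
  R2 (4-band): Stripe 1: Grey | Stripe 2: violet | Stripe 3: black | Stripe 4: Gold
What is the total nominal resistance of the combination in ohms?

R1: brown, yellow → 14; brown ×10 → 140 Ω.
R2: grey, violet → 87; black ×1 → 87 Ω.
Series: 140 + 87 = 227 Ω.

227 Ω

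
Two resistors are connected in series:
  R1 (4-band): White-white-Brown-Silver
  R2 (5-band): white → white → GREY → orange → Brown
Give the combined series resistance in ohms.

R1: white, white → 99; brown ×10 → 990 Ω.
R2: white, white, grey → 998; orange ×10^3 → 998000 Ω.
Series: 990 + 998000 = 998990 Ω.

998990 Ω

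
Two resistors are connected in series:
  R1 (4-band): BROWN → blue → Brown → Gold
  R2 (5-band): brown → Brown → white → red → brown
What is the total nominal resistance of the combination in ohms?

12060 Ω

R1: brown, blue → 16; brown ×10 → 160 Ω.
R2: brown, brown, white → 119; red ×10^2 → 11900 Ω.
Series: 160 + 11900 = 12060 Ω.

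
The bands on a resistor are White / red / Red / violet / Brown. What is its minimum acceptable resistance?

9127800000 Ω

White → 9 (first significant figure)
Red → 2 (second significant figure)
Red → 2 (third significant figure)
Violet → ×10^7 multiplier
Brown → ±1% tolerance
922 × 10000000 = 9220000000 Ω
Minimum = 9220000000 × (1 − 1/100) = 9127800000 Ω.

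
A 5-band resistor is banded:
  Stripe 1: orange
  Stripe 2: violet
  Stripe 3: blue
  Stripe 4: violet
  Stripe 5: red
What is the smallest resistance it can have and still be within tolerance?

3684800000 Ω

Orange → 3 (first significant figure)
Violet → 7 (second significant figure)
Blue → 6 (third significant figure)
Violet → ×10^7 multiplier
Red → ±2% tolerance
376 × 10000000 = 3760000000 Ω
Smallest = 3760000000 × (1 − 2/100) = 3684800000 Ω.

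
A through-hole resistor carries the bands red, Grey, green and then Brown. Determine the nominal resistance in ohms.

Red → 2 (first significant figure)
Grey → 8 (second significant figure)
Green → ×10^5 multiplier
28 × 100000 = 2800000 Ω

2800000 Ω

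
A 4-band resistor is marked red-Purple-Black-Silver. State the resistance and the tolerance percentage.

27 Ω ±10%

Red → 2 (first significant figure)
Violet → 7 (second significant figure)
Black → ×1 multiplier
Silver → ±10% tolerance
27 × 1 = 27 Ω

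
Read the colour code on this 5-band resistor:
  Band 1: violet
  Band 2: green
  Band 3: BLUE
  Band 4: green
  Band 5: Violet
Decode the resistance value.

75600000 Ω

Violet → 7 (first significant figure)
Green → 5 (second significant figure)
Blue → 6 (third significant figure)
Green → ×10^5 multiplier
756 × 100000 = 75600000 Ω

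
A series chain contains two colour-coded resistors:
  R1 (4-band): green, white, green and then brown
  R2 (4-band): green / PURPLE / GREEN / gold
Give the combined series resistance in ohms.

11600000 Ω

R1: green, white → 59; green ×10^5 → 5900000 Ω.
R2: green, violet → 57; green ×10^5 → 5700000 Ω.
Series: 5900000 + 5700000 = 11600000 Ω.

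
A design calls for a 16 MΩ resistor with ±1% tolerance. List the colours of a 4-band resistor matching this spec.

16000000 Ω = 16 × 10^6.
1 → brown
6 → blue
Multiplier 10^6 → blue.
±1% tolerance → brown.

brown, blue, blue, brown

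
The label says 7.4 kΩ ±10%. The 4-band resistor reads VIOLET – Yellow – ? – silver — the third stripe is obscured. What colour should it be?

red

7400 Ω = 74 × 10^2.
The third band is the multiplier, 10^2, which is red.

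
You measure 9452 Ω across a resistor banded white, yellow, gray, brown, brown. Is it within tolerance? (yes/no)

White → 9 (first significant figure)
Yellow → 4 (second significant figure)
Grey → 8 (third significant figure)
Brown → ×10 multiplier
Brown → ±1% tolerance
948 × 10 = 9480 Ω
Allowed range: 9385.2 Ω to 9574.8 Ω.
9452 Ω lies inside that range.

yes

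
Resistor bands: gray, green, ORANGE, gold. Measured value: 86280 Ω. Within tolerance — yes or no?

Grey → 8 (first significant figure)
Green → 5 (second significant figure)
Orange → ×10^3 multiplier
Gold → ±5% tolerance
85 × 1000 = 85000 Ω
Allowed range: 80750 Ω to 89250 Ω.
86280 Ω lies inside that range.

yes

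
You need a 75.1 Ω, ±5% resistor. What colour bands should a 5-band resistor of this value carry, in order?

75.1 Ω = 751 × 10^-1.
7 → violet
5 → green
1 → brown
Multiplier 10^-1 → gold.
±5% tolerance → gold.

violet, green, brown, gold, gold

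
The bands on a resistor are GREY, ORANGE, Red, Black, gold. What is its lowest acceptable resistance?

790.4 Ω

Grey → 8 (first significant figure)
Orange → 3 (second significant figure)
Red → 2 (third significant figure)
Black → ×1 multiplier
Gold → ±5% tolerance
832 × 1 = 832 Ω
Lowest = 832 × (1 − 5/100) = 790.4 Ω.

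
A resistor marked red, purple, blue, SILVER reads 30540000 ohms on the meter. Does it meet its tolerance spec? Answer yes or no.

Red → 2 (first significant figure)
Violet → 7 (second significant figure)
Blue → ×10^6 multiplier
Silver → ±10% tolerance
27 × 1000000 = 27000000 Ω
Allowed range: 24300000 Ω to 29700000 Ω.
30540000 ohms lies outside that range.

no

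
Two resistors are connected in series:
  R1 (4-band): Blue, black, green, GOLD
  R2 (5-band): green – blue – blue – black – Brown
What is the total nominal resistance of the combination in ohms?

6000566 Ω

R1: blue, black → 60; green ×10^5 → 6000000 Ω.
R2: green, blue, blue → 566; black ×1 → 566 Ω.
Series: 6000000 + 566 = 6000566 Ω.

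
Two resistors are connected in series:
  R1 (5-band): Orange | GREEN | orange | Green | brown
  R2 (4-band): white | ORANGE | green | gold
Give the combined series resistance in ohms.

R1: orange, green, orange → 353; green ×10^5 → 35300000 Ω.
R2: white, orange → 93; green ×10^5 → 9300000 Ω.
Series: 35300000 + 9300000 = 44600000 Ω.

44600000 Ω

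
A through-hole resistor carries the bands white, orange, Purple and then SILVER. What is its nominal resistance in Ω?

930000000 Ω

White → 9 (first significant figure)
Orange → 3 (second significant figure)
Violet → ×10^7 multiplier
93 × 10000000 = 930000000 Ω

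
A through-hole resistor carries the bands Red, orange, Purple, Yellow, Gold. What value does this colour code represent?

Red → 2 (first significant figure)
Orange → 3 (second significant figure)
Violet → 7 (third significant figure)
Yellow → ×10^4 multiplier
237 × 10000 = 2370000 Ω

2370000 Ω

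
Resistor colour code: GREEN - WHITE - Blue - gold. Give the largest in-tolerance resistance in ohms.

61950000 Ω

Green → 5 (first significant figure)
White → 9 (second significant figure)
Blue → ×10^6 multiplier
Gold → ±5% tolerance
59 × 1000000 = 59000000 Ω
Largest = 59000000 × (1 + 5/100) = 61950000 Ω.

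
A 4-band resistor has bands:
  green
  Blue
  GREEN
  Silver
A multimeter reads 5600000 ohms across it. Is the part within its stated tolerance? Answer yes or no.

Green → 5 (first significant figure)
Blue → 6 (second significant figure)
Green → ×10^5 multiplier
Silver → ±10% tolerance
56 × 100000 = 5600000 Ω
Allowed range: 5040000 Ω to 6160000 Ω.
5600000 ohms lies inside that range.

yes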